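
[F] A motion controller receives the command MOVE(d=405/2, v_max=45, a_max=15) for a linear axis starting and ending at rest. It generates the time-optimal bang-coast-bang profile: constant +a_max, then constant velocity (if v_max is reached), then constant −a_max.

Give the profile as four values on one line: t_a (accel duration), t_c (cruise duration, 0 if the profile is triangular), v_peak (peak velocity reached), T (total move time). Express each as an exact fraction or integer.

v_max²/a_max = 45²/15 = 135
405/2 ≥ 135 ⇒ cruise phase
t_a = 45/15 = 3; v_peak = 45
d_cruise = 405/2 − 135 = 135/2; t_c = (135/2)/45 = 3/2
T = 2·3 + 3/2 = 15/2

t_a=3 t_c=3/2 v_peak=45 T=15/2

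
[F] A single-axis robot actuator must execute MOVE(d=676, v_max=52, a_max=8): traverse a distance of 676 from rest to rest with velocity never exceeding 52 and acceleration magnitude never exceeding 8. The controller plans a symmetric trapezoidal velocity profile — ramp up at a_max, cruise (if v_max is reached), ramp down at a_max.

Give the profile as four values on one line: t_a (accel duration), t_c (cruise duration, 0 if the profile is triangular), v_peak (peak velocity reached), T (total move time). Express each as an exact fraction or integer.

v_max²/a_max = 52²/8 = 338
676 ≥ 338 → trapezoidal
t_a = 52/8 = 13/2; v_peak = 52
d_cruise = 676 − 338 = 338; t_c = 338/52 = 13/2
T = 2·13/2 + 13/2 = 39/2

t_a=13/2 t_c=13/2 v_peak=52 T=39/2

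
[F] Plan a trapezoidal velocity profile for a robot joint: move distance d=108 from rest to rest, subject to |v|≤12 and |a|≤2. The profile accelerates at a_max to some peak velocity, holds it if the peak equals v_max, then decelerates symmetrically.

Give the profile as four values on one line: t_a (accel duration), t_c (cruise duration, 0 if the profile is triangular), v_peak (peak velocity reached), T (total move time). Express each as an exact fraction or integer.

t_a=6 t_c=3 v_peak=12 T=15

v_max²/a_max = 12²/2 = 72
108 ≥ 72 ⇒ cruise phase
t_a = 12/2 = 6; v_peak = 12
d_cruise = 108 − 72 = 36; t_c = 36/12 = 3
T = 2·6 + 3 = 15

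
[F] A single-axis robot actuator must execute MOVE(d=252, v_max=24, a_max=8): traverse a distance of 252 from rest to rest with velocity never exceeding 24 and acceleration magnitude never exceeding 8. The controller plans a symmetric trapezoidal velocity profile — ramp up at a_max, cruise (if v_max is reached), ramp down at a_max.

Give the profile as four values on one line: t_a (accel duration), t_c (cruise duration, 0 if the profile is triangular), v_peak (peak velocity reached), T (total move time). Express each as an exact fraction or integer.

t_a=3 t_c=15/2 v_peak=24 T=27/2

(v_max)²/a_max = 24²/8 = 72
252 ≥ 72 → trapezoidal
t_a = 24/8 = 3; v_peak = 24
d_cruise = 252 − 72 = 180; t_c = 180/24 = 15/2
T = 2·3 + 15/2 = 27/2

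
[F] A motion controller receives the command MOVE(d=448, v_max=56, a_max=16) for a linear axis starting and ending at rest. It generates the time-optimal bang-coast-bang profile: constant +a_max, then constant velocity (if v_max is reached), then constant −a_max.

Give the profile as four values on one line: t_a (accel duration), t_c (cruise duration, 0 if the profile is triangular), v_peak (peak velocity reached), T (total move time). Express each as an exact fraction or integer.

(v_max)²/a_max = 56²/16 = 196
448 ≥ 196 → trapezoidal
t_a = 56/16 = 7/2; v_peak = 56
d_cruise = 448 − 196 = 252; t_c = 252/56 = 9/2
T = 2·7/2 + 9/2 = 23/2

t_a=7/2 t_c=9/2 v_peak=56 T=23/2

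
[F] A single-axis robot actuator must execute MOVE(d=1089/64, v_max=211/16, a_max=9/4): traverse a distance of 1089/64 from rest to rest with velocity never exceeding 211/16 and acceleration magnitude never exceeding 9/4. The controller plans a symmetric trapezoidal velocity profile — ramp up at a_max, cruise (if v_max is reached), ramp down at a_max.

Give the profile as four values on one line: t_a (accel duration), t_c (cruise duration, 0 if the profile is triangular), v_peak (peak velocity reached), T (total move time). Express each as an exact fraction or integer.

v_max²/a_max = (211/16)²/(9/4) = 44521/576
1089/64 < 44521/576 ⇒ no cruise
v_peak = √(1089/64·9/4) = √(9801/256) = 99/16
t_a = (99/16)/(9/4) = 11/4; t_c = 0
T = 2·11/4 = 11/2

t_a=11/4 t_c=0 v_peak=99/16 T=11/2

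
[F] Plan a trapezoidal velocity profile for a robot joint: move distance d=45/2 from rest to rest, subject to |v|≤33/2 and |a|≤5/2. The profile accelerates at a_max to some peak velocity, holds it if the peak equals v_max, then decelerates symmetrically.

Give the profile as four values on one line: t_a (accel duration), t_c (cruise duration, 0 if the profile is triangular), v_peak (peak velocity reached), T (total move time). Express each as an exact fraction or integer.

v_max²/a_max = (33/2)²/(5/2) = 1089/10
45/2 < 1089/10 so t_c = 0
v_peak = √(45/2·5/2) = √(225/4) = 15/2
t_a = (15/2)/(5/2) = 3; t_c = 0
T = 2·3 = 6

t_a=3 t_c=0 v_peak=15/2 T=6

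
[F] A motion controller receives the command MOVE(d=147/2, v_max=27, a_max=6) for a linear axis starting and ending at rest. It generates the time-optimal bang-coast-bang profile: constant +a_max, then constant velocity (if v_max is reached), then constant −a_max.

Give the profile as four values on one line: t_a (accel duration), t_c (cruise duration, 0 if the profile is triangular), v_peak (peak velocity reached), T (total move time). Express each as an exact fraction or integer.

(v_max)²/a_max = 27²/6 = 243/2
147/2 < 243/2 ⇒ no cruise
v_peak = √(147/2·6) = √441 = 21
t_a = 21/6 = 7/2; t_c = 0
T = 2·7/2 = 7

t_a=7/2 t_c=0 v_peak=21 T=7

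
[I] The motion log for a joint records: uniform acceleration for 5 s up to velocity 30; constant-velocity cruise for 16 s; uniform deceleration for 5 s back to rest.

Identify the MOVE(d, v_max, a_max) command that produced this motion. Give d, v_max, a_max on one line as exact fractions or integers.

a_max = 30/5 = 6
d_a = ½·30·5 = 75; d_c = 30·16 = 480
d = 2·75 + 480 = 630
t_c = 16 > 0 → v_max = v_peak = 30

d=630 v_max=30 a_max=6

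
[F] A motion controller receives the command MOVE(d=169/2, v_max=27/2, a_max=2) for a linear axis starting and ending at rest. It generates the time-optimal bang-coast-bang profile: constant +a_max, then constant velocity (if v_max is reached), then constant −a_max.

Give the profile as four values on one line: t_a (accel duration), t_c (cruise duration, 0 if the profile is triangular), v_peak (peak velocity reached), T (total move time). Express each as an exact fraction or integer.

t_a=13/2 t_c=0 v_peak=13 T=13

vₘ²/aₘ = (27/2)²/2 = 729/8
169/2 < 729/8 ⇒ no cruise
v_peak = √(169/2·2) = √169 = 13
t_a = 13/2; t_c = 0
T = 2·13/2 = 13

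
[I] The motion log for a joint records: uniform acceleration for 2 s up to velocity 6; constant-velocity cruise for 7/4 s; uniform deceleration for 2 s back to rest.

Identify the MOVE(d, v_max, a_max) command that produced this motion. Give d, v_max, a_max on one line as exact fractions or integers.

d=45/2 v_max=6 a_max=3

a_max = 6/2 = 3
d_a = ½·6·2 = 6; d_c = 6·7/4 = 21/2
d = 2·6 + 21/2 = 45/2
t_c = 7/4 > 0 so v_max = 6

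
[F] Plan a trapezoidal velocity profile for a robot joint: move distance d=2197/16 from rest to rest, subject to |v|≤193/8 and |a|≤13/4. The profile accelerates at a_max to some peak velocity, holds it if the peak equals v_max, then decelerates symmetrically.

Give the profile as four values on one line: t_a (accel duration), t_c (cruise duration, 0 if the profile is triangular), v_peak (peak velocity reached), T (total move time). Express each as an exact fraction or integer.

t_a=13/2 t_c=0 v_peak=169/8 T=13

v_max²/a_max = (193/8)²/(13/4) = 37249/208
2197/16 < 37249/208 → triangular
v_peak = √(2197/16·13/4) = √(28561/64) = 169/8
t_a = (169/8)/(13/4) = 13/2; t_c = 0
T = 2·13/2 = 13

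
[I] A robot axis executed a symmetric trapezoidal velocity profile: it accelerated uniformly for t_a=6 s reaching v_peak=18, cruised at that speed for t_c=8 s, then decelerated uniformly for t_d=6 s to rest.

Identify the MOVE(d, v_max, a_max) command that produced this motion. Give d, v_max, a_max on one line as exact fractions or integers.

a_max = 18/6 = 3
d_a = ½·18·6 = 54; d_c = 18·8 = 144
d = 2·54 + 144 = 252
t_c = 8 > 0 → v_max = v_peak = 18

d=252 v_max=18 a_max=3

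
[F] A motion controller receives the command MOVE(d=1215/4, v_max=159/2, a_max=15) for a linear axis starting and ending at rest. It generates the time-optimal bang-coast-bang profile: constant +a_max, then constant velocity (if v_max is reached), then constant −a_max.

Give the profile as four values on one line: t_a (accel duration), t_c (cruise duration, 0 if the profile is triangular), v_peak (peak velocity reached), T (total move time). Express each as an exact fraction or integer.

(v_max)²/a_max = (159/2)²/15 = 8427/20
1215/4 < 8427/20 → triangular
v_peak = √(1215/4·15) = √(18225/4) = 135/2
t_a = (135/2)/15 = 9/2; t_c = 0
T = 2·9/2 = 9

t_a=9/2 t_c=0 v_peak=135/2 T=9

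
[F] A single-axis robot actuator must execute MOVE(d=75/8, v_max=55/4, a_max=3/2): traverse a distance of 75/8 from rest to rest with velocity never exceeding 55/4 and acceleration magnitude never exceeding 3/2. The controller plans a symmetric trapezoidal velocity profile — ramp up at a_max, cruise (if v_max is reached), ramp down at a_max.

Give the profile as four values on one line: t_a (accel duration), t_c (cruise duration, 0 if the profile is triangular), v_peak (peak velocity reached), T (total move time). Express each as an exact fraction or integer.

v_max²/a_max = (55/4)²/(3/2) = 3025/24
75/8 < 3025/24 so t_c = 0
v_peak = √(75/8·3/2) = √(225/16) = 15/4
t_a = (15/4)/(3/2) = 5/2; t_c = 0
T = 2·5/2 = 5

t_a=5/2 t_c=0 v_peak=15/4 T=5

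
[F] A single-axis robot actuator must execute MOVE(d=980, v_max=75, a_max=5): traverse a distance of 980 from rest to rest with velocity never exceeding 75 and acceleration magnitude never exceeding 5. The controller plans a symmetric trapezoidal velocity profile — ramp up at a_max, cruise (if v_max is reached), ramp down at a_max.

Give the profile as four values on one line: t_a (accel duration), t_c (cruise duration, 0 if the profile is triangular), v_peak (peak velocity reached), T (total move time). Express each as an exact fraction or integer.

t_a=14 t_c=0 v_peak=70 T=28

(v_max)²/a_max = 75²/5 = 1125
980 < 1125 so t_c = 0
v_peak = √(980·5) = √4900 = 70
t_a = 70/5 = 14; t_c = 0
T = 2·14 = 28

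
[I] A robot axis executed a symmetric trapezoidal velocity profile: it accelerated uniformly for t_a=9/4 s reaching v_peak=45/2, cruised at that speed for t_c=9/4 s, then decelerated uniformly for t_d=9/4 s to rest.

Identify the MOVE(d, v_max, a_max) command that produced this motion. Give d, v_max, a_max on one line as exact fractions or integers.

a_max = (45/2)/(9/4) = 10
d_a = ½·45/2·9/4 = 405/16; d_c = 45/2·9/4 = 405/8
d = 2·405/16 + 405/8 = 405/4
t_c = 9/4 > 0 so v_max = 45/2

d=405/4 v_max=45/2 a_max=10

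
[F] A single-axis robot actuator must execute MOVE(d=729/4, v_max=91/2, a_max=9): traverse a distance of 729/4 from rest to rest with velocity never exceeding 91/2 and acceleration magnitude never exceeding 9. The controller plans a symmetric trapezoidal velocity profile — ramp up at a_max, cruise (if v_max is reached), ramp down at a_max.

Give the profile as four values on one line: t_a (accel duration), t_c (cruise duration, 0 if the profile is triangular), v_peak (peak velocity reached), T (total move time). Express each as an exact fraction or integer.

v_max²/a_max = (91/2)²/9 = 8281/36
729/4 < 8281/36 → triangular
v_peak = √(729/4·9) = √(6561/4) = 81/2
t_a = (81/2)/9 = 9/2; t_c = 0
T = 2·9/2 = 9

t_a=9/2 t_c=0 v_peak=81/2 T=9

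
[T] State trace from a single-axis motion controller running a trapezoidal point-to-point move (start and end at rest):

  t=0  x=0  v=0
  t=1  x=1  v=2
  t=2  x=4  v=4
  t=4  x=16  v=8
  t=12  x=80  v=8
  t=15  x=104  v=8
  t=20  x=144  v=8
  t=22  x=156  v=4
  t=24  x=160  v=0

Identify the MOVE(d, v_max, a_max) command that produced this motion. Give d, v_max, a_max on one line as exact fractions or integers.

d=160 v_max=8 a_max=2

final state: t=24, x=160, v=0 → d = 160
a_max = (2−0)/(1−0) = 2
max v = 8 over t∈[4,20] → v_max = 8
check: 8·(4+16) = 160 ✓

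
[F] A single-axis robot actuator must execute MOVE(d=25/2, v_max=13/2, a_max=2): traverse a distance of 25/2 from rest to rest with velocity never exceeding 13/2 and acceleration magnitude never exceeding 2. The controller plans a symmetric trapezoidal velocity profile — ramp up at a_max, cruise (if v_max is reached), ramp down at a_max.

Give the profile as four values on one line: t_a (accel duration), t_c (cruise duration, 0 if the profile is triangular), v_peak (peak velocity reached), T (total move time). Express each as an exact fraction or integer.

t_a=5/2 t_c=0 v_peak=5 T=5

vₘ²/aₘ = (13/2)²/2 = 169/8
25/2 < 169/8 so t_c = 0
v_peak = √(25/2·2) = √25 = 5
t_a = 5/2; t_c = 0
T = 2·5/2 = 5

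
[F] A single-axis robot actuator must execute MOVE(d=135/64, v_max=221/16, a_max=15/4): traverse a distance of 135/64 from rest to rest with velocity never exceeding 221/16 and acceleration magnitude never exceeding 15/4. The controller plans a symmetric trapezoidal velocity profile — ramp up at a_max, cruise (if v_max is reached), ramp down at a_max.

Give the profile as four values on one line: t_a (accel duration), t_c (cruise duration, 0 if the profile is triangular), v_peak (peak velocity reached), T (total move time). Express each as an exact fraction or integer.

v_max²/a_max = (221/16)²/(15/4) = 48841/960
135/64 < 48841/960 so t_c = 0
v_peak = √(135/64·15/4) = √(2025/256) = 45/16
t_a = (45/16)/(15/4) = 3/4; t_c = 0
T = 2·3/4 = 3/2

t_a=3/4 t_c=0 v_peak=45/16 T=3/2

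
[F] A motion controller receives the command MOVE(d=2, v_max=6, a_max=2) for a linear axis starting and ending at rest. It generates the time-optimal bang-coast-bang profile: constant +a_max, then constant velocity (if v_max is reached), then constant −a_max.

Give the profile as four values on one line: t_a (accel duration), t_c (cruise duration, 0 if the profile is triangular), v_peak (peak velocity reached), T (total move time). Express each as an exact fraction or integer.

vₘ²/aₘ = 6²/2 = 18
2 < 18 → triangular
v_peak = √(2·2) = √4 = 2
t_a = 2/2 = 1; t_c = 0
T = 2·1 = 2

t_a=1 t_c=0 v_peak=2 T=2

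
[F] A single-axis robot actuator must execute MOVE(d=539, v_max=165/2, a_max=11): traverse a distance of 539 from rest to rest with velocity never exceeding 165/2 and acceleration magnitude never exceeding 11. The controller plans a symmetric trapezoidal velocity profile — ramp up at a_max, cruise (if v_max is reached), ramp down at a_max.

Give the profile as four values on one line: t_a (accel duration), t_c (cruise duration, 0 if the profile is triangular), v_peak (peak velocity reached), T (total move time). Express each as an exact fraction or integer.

t_a=7 t_c=0 v_peak=77 T=14

v_max²/a_max = (165/2)²/11 = 2475/4
539 < 2475/4 so t_c = 0
v_peak = √(539·11) = √5929 = 77
t_a = 77/11 = 7; t_c = 0
T = 2·7 = 14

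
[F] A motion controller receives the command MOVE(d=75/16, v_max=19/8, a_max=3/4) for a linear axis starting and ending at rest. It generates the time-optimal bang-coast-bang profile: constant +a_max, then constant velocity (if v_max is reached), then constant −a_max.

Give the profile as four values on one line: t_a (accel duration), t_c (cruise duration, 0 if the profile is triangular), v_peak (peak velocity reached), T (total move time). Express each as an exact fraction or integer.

v_max²/a_max = (19/8)²/(3/4) = 361/48
75/16 < 361/48 ⇒ no cruise
v_peak = √(75/16·3/4) = √(225/64) = 15/8
t_a = (15/8)/(3/4) = 5/2; t_c = 0
T = 2·5/2 = 5

t_a=5/2 t_c=0 v_peak=15/8 T=5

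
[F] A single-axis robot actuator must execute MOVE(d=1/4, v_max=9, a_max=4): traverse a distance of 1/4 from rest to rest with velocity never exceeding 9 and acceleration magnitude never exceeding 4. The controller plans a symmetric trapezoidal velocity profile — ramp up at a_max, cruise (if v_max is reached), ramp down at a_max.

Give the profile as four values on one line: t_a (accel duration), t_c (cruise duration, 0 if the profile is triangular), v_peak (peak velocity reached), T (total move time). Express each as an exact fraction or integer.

(v_max)²/a_max = 9²/4 = 81/4
1/4 < 81/4 → triangular
v_peak = √(1/4·4) = √1 = 1
t_a = 1/4; t_c = 0
T = 2·1/4 = 1/2

t_a=1/4 t_c=0 v_peak=1 T=1/2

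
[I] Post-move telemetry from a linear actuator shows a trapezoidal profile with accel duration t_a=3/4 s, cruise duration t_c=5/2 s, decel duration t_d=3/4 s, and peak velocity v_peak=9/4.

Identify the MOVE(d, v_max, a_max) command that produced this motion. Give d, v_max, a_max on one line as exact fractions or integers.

d=117/16 v_max=9/4 a_max=3

a_max = (9/4)/(3/4) = 3
d_a = ½·9/4·3/4 = 27/32; d_c = 9/4·5/2 = 45/8
d = 2·27/32 + 45/8 = 117/16
t_c = 5/2 > 0 so v_max = 9/4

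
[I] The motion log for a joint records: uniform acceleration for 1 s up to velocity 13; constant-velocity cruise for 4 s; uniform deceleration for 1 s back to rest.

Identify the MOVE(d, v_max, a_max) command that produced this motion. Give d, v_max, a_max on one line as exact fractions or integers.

d=65 v_max=13 a_max=13

a_max = 13/1 = 13
d_a = ½·13·1 = 13/2; d_c = 13·4 = 52
d = 2·13/2 + 52 = 65
t_c = 4 > 0 so v_max = 13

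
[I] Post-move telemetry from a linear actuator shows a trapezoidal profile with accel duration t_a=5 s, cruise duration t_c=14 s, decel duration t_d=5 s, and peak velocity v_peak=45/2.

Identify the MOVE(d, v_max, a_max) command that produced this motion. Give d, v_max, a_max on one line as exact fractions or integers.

d=855/2 v_max=45/2 a_max=9/2

a_max = (45/2)/5 = 9/2
d_a = ½·45/2·5 = 225/4; d_c = 45/2·14 = 315
d = 2·225/4 + 315 = 855/2
t_c = 14 > 0 ⇒ limit active, v_max = 45/2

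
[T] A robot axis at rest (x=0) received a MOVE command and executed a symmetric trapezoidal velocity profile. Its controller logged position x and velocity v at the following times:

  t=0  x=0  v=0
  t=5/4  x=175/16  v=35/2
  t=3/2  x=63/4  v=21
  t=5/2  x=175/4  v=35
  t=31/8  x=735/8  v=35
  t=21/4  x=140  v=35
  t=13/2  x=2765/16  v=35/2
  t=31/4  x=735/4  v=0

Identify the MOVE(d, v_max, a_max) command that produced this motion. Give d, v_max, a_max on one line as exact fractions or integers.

d=735/4 v_max=35 a_max=14

final state: t=31/4, x=735/4, v=0 → d = 735/4
a_max = (35/2−0)/(5/4−0) = 14
max v = 35 over t∈[5/2,21/4] → v_max = 35
check: 35·(5/2+11/4) = 735/4 ✓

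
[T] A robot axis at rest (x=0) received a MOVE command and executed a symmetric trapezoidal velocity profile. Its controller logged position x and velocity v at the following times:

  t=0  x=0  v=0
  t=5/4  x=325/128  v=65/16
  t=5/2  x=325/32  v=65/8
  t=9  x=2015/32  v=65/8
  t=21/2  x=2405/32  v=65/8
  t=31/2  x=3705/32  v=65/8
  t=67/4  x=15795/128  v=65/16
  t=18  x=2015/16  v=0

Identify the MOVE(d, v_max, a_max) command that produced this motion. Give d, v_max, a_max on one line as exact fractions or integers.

final state: t=18, x=2015/16, v=0 → d = 2015/16
a_max = (65/16−0)/(5/4−0) = 13/4
max v = 65/8 over t∈[5/2,31/2] → v_max = 65/8
check: 65/8·(5/2+13) = 2015/16 ✓

d=2015/16 v_max=65/8 a_max=13/4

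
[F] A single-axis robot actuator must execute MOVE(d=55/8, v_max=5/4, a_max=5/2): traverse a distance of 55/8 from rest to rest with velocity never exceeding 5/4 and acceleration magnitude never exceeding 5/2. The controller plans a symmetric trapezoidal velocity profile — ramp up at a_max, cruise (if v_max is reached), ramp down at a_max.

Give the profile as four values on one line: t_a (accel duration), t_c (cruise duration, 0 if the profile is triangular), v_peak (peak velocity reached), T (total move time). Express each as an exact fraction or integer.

(v_max)²/a_max = (5/4)²/(5/2) = 5/8
55/8 ≥ 5/8 ⇒ cruise phase
t_a = (5/4)/(5/2) = 1/2; v_peak = 5/4
d_cruise = 55/8 − 5/8 = 25/4; t_c = (25/4)/(5/4) = 5
T = 2·1/2 + 5 = 6

t_a=1/2 t_c=5 v_peak=5/4 T=6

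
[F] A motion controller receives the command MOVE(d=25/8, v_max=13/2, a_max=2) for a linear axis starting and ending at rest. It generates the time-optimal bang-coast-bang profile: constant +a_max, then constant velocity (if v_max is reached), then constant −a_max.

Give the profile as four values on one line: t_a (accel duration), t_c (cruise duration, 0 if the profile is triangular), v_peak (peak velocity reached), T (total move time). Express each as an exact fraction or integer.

t_a=5/4 t_c=0 v_peak=5/2 T=5/2

(v_max)²/a_max = (13/2)²/2 = 169/8
25/8 < 169/8 so t_c = 0
v_peak = √(25/8·2) = √(25/4) = 5/2
t_a = (5/2)/2 = 5/4; t_c = 0
T = 2·5/4 = 5/2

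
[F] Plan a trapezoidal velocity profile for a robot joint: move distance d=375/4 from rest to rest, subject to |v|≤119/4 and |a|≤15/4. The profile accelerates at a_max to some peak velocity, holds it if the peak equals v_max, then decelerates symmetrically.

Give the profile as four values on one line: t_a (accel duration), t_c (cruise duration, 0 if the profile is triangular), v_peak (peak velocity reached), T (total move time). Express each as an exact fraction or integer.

vₘ²/aₘ = (119/4)²/(15/4) = 14161/60
375/4 < 14161/60 ⇒ no cruise
v_peak = √(375/4·15/4) = √(5625/16) = 75/4
t_a = (75/4)/(15/4) = 5; t_c = 0
T = 2·5 = 10

t_a=5 t_c=0 v_peak=75/4 T=10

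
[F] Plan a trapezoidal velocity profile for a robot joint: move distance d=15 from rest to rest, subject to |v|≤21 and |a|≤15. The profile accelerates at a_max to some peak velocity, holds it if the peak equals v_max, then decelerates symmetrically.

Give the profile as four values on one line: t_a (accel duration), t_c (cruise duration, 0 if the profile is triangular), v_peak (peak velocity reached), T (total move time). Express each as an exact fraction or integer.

v_max²/a_max = 21²/15 = 147/5
15 < 147/5 → triangular
v_peak = √(15·15) = √225 = 15
t_a = 15/15 = 1; t_c = 0
T = 2·1 = 2

t_a=1 t_c=0 v_peak=15 T=2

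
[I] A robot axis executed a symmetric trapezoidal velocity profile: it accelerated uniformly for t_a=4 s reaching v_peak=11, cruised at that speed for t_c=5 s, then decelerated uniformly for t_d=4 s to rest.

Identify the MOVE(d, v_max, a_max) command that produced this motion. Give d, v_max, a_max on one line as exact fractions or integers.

d=99 v_max=11 a_max=11/4

a_max = 11/4
d_a = ½·11·4 = 22; d_c = 11·5 = 55
d = 2·22 + 55 = 99
t_c = 5 > 0 ⇒ limit active, v_max = 11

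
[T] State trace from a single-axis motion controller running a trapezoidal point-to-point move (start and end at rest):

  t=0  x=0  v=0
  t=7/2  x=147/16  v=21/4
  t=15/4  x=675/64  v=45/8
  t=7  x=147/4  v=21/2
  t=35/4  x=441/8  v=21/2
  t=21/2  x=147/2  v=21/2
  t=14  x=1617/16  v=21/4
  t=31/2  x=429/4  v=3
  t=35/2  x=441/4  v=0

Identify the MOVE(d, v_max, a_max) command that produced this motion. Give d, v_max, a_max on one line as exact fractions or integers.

d=441/4 v_max=21/2 a_max=3/2

final state: t=35/2, x=441/4, v=0 → d = 441/4
a_max = (21/4−0)/(7/2−0) = 3/2
max v = 21/2 over t∈[7,21/2] → v_max = 21/2
check: 21/2·(7+7/2) = 441/4 ✓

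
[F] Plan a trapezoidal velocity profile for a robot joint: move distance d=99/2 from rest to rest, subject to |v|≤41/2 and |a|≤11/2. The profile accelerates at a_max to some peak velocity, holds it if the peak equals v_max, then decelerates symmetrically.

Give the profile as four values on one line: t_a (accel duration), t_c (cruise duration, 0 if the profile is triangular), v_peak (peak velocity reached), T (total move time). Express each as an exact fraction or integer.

t_a=3 t_c=0 v_peak=33/2 T=6

(v_max)²/a_max = (41/2)²/(11/2) = 1681/22
99/2 < 1681/22 so t_c = 0
v_peak = √(99/2·11/2) = √(1089/4) = 33/2
t_a = (33/2)/(11/2) = 3; t_c = 0
T = 2·3 = 6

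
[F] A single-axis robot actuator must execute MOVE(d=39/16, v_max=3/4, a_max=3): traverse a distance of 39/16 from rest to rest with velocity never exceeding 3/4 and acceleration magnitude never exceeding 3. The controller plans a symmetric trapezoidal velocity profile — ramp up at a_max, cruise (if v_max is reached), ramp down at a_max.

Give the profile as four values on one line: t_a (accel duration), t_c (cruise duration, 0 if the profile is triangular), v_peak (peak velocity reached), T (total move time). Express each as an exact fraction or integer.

v_max²/a_max = (3/4)²/3 = 3/16
39/16 ≥ 3/16 → trapezoidal
t_a = (3/4)/3 = 1/4; v_peak = 3/4
d_cruise = 39/16 − 3/16 = 9/4; t_c = (9/4)/(3/4) = 3
T = 2·1/4 + 3 = 7/2

t_a=1/4 t_c=3 v_peak=3/4 T=7/2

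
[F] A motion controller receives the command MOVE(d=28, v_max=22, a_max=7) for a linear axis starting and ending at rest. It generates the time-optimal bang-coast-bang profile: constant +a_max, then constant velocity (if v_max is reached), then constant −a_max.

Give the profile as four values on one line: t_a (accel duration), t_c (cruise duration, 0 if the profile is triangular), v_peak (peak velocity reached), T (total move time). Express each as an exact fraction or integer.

v_max²/a_max = 22²/7 = 484/7
28 < 484/7 so t_c = 0
v_peak = √(28·7) = √196 = 14
t_a = 14/7 = 2; t_c = 0
T = 2·2 = 4

t_a=2 t_c=0 v_peak=14 T=4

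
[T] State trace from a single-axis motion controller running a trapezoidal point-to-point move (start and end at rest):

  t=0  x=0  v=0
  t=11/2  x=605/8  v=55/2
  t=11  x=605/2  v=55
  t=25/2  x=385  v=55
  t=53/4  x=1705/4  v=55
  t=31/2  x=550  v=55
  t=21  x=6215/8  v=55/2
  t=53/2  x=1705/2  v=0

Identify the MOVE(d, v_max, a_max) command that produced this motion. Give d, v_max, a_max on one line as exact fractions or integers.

d=1705/2 v_max=55 a_max=5

final state: t=53/2, x=1705/2, v=0 → d = 1705/2
a_max = (55/2−0)/(11/2−0) = 5
max v = 55 over t∈[11,31/2] → v_max = 55
check: 55·(11+9/2) = 1705/2 ✓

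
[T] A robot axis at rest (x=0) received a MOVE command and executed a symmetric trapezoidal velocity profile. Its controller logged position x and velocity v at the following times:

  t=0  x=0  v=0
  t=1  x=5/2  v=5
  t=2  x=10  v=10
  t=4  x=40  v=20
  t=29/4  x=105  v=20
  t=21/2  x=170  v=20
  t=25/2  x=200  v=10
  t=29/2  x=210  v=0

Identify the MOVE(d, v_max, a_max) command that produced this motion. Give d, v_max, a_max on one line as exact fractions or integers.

d=210 v_max=20 a_max=5

final state: t=29/2, x=210, v=0 → d = 210
a_max = (5−0)/(1−0) = 5
max v = 20 over t∈[4,21/2] → v_max = 20
check: 20·(4+13/2) = 210 ✓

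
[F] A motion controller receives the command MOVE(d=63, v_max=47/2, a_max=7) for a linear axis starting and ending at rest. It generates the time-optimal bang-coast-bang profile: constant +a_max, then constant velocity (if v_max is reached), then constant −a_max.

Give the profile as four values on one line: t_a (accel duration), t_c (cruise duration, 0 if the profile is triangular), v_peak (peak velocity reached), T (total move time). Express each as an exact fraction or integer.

t_a=3 t_c=0 v_peak=21 T=6

vₘ²/aₘ = (47/2)²/7 = 2209/28
63 < 2209/28 so t_c = 0
v_peak = √(63·7) = √441 = 21
t_a = 21/7 = 3; t_c = 0
T = 2·3 = 6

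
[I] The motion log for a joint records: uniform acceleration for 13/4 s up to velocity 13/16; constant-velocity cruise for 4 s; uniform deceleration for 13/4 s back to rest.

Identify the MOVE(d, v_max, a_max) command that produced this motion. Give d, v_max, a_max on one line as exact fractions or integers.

a_max = (13/16)/(13/4) = 1/4
d_a = ½·13/16·13/4 = 169/128; d_c = 13/16·4 = 13/4
d = 2·169/128 + 13/4 = 377/64
t_c = 4 > 0 ⇒ limit active, v_max = 13/16

d=377/64 v_max=13/16 a_max=1/4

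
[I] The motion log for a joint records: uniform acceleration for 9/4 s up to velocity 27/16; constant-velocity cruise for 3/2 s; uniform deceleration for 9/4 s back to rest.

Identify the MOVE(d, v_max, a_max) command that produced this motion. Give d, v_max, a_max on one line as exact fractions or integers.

a_max = (27/16)/(9/4) = 3/4
d_a = ½·27/16·9/4 = 243/128; d_c = 27/16·3/2 = 81/32
d = 2·243/128 + 81/32 = 405/64
t_c = 3/2 > 0 ⇒ limit active, v_max = 27/16

d=405/64 v_max=27/16 a_max=3/4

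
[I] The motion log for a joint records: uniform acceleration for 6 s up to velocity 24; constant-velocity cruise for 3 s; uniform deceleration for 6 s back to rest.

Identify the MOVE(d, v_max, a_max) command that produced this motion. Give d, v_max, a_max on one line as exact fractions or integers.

d=216 v_max=24 a_max=4

a_max = 24/6 = 4
d_a = ½·24·6 = 72; d_c = 24·3 = 72
d = 2·72 + 72 = 216
t_c = 3 > 0 so v_max = 24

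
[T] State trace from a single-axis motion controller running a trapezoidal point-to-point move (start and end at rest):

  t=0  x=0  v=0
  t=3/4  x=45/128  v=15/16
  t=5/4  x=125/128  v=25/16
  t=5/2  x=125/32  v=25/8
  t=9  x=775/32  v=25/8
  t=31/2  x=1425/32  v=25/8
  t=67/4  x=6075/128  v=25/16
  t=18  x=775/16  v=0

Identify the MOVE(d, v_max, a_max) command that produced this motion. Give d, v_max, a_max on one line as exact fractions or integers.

final state: t=18, x=775/16, v=0 → d = 775/16
a_max = (15/16−0)/(3/4−0) = 5/4
max v = 25/8 over t∈[5/2,31/2] → v_max = 25/8
check: 25/8·(5/2+13) = 775/16 ✓

d=775/16 v_max=25/8 a_max=5/4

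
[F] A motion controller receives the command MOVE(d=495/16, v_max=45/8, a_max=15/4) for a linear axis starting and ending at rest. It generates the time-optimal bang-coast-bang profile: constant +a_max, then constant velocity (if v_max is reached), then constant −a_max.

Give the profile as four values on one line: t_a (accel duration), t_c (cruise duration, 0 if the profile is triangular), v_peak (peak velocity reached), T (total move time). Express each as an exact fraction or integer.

t_a=3/2 t_c=4 v_peak=45/8 T=7

(v_max)²/a_max = (45/8)²/(15/4) = 135/16
495/16 ≥ 135/16 so v_max reached
t_a = (45/8)/(15/4) = 3/2; v_peak = 45/8
d_cruise = 495/16 − 135/16 = 45/2; t_c = (45/2)/(45/8) = 4
T = 2·3/2 + 4 = 7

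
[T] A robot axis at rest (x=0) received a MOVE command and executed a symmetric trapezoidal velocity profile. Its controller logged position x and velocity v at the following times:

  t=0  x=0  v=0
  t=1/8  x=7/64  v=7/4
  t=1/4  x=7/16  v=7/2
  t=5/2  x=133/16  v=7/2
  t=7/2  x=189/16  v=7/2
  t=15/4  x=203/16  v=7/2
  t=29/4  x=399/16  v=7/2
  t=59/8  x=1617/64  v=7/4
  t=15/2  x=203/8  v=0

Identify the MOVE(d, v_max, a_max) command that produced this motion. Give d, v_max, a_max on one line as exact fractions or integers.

d=203/8 v_max=7/2 a_max=14

final state: t=15/2, x=203/8, v=0 → d = 203/8
a_max = (7/4−0)/(1/8−0) = 14
max v = 7/2 over t∈[1/4,29/4] → v_max = 7/2
check: 7/2·(1/4+7) = 203/8 ✓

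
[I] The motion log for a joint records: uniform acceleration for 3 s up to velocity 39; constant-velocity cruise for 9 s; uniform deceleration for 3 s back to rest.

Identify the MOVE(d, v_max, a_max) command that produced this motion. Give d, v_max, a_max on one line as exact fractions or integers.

a_max = 39/3 = 13
d_a = ½·39·3 = 117/2; d_c = 39·9 = 351
d = 2·117/2 + 351 = 468
t_c = 9 > 0 so v_max = 39

d=468 v_max=39 a_max=13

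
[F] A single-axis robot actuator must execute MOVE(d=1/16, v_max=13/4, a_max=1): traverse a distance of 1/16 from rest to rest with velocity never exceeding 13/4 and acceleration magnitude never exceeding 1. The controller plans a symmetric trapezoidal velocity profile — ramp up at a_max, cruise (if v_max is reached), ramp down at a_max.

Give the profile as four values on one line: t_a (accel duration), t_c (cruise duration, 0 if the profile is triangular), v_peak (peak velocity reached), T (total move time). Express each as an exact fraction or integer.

t_a=1/4 t_c=0 v_peak=1/4 T=1/2

v_max²/a_max = (13/4)²/1 = 169/16
1/16 < 169/16 ⇒ no cruise
v_peak = √(1/16·1) = √(1/16) = 1/4
t_a = (1/4)/1 = 1/4; t_c = 0
T = 2·1/4 = 1/2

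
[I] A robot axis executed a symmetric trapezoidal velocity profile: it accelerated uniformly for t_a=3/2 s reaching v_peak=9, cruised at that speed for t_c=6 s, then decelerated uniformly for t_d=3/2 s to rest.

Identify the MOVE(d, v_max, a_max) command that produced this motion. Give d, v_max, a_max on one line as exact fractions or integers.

d=135/2 v_max=9 a_max=6

a_max = 9/(3/2) = 6
d_a = ½·9·3/2 = 27/4; d_c = 9·6 = 54
d = 2·27/4 + 54 = 135/2
t_c = 6 > 0 ⇒ limit active, v_max = 9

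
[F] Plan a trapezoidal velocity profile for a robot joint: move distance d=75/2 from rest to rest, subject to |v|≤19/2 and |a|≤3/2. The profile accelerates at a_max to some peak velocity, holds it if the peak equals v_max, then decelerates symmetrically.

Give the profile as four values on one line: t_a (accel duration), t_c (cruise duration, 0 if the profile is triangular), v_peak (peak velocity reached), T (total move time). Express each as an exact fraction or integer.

vₘ²/aₘ = (19/2)²/(3/2) = 361/6
75/2 < 361/6 ⇒ no cruise
v_peak = √(75/2·3/2) = √(225/4) = 15/2
t_a = (15/2)/(3/2) = 5; t_c = 0
T = 2·5 = 10

t_a=5 t_c=0 v_peak=15/2 T=10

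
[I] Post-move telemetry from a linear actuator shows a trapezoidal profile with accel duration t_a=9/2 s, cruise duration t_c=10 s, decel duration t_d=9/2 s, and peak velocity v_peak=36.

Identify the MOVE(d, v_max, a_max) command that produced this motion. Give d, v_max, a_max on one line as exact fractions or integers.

a_max = 36/(9/2) = 8
d_a = ½·36·9/2 = 81; d_c = 36·10 = 360
d = 2·81 + 360 = 522
t_c = 10 > 0 → v_max = v_peak = 36

d=522 v_max=36 a_max=8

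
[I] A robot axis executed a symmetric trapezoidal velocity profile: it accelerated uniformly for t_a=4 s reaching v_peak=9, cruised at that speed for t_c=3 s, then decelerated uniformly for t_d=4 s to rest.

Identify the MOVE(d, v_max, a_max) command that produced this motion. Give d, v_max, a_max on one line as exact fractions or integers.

d=63 v_max=9 a_max=9/4

a_max = 9/4
d_a = ½·9·4 = 18; d_c = 9·3 = 27
d = 2·18 + 27 = 63
t_c = 3 > 0 ⇒ limit active, v_max = 9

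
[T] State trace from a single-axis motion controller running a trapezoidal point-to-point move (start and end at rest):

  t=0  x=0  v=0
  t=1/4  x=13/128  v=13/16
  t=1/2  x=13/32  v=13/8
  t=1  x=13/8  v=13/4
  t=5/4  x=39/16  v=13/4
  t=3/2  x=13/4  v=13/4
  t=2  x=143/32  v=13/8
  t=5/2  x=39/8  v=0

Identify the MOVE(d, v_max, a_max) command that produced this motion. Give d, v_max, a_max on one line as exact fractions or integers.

final state: t=5/2, x=39/8, v=0 → d = 39/8
a_max = (13/16−0)/(1/4−0) = 13/4
max v = 13/4 over t∈[1,3/2] → v_max = 13/4
check: 13/4·(1+1/2) = 39/8 ✓

d=39/8 v_max=13/4 a_max=13/4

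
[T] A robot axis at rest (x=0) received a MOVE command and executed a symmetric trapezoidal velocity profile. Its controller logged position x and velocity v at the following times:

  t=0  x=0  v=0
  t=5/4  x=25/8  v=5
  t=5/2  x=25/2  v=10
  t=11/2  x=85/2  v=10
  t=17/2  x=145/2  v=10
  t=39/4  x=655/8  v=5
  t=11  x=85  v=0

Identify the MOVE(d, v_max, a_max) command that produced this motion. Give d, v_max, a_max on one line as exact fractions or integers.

final state: t=11, x=85, v=0 → d = 85
a_max = (5−0)/(5/4−0) = 4
max v = 10 over t∈[5/2,17/2] → v_max = 10
check: 10·(5/2+6) = 85 ✓

d=85 v_max=10 a_max=4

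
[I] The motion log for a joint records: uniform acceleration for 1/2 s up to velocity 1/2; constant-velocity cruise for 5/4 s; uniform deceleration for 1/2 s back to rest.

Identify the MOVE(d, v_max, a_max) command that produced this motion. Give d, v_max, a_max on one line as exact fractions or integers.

d=7/8 v_max=1/2 a_max=1

a_max = (1/2)/(1/2) = 1
d_a = ½·1/2·1/2 = 1/8; d_c = 1/2·5/4 = 5/8
d = 2·1/8 + 5/8 = 7/8
t_c = 5/4 > 0 → v_max = v_peak = 1/2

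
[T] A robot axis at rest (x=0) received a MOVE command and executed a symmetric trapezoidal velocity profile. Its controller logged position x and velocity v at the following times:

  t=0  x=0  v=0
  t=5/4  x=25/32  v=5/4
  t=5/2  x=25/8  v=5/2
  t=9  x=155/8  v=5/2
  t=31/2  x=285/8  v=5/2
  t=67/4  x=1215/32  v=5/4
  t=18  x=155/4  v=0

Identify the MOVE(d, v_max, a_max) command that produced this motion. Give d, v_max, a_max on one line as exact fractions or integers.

d=155/4 v_max=5/2 a_max=1

final state: t=18, x=155/4, v=0 → d = 155/4
a_max = (5/4−0)/(5/4−0) = 1
max v = 5/2 over t∈[5/2,31/2] → v_max = 5/2
check: 5/2·(5/2+13) = 155/4 ✓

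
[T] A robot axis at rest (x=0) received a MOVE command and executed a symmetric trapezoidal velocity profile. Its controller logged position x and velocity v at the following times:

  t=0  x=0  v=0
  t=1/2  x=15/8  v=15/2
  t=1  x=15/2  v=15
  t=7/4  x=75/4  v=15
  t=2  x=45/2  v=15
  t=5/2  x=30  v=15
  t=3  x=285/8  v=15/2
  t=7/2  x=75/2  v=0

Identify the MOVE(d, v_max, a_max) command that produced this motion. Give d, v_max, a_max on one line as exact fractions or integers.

final state: t=7/2, x=75/2, v=0 → d = 75/2
a_max = (15/2−0)/(1/2−0) = 15
max v = 15 over t∈[1,5/2] → v_max = 15
check: 15·(1+3/2) = 75/2 ✓

d=75/2 v_max=15 a_max=15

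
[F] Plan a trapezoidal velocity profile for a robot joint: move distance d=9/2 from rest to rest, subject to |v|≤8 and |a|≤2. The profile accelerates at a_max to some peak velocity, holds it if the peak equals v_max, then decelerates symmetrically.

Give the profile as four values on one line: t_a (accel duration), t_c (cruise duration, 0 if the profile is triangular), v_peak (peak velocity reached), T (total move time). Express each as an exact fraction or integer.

v_max²/a_max = 8²/2 = 32
9/2 < 32 ⇒ no cruise
v_peak = √(9/2·2) = √9 = 3
t_a = 3/2; t_c = 0
T = 2·3/2 = 3

t_a=3/2 t_c=0 v_peak=3 T=3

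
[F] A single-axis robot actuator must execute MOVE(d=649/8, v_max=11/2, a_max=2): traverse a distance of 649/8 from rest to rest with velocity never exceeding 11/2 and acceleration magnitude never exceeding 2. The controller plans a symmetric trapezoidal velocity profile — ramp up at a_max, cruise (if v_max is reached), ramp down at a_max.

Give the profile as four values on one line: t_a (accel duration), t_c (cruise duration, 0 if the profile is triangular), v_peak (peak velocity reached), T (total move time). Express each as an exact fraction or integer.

vₘ²/aₘ = (11/2)²/2 = 121/8
649/8 ≥ 121/8 so v_max reached
t_a = (11/2)/2 = 11/4; v_peak = 11/2
d_cruise = 649/8 − 121/8 = 66; t_c = 66/(11/2) = 12
T = 2·11/4 + 12 = 35/2

t_a=11/4 t_c=12 v_peak=11/2 T=35/2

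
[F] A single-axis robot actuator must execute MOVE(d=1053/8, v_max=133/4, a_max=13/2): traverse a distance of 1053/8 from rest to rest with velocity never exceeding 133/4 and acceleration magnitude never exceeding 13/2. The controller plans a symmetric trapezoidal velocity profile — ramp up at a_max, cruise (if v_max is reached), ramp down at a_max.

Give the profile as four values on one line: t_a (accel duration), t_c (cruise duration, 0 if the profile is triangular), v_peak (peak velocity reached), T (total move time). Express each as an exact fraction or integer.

t_a=9/2 t_c=0 v_peak=117/4 T=9

vₘ²/aₘ = (133/4)²/(13/2) = 17689/104
1053/8 < 17689/104 → triangular
v_peak = √(1053/8·13/2) = √(13689/16) = 117/4
t_a = (117/4)/(13/2) = 9/2; t_c = 0
T = 2·9/2 = 9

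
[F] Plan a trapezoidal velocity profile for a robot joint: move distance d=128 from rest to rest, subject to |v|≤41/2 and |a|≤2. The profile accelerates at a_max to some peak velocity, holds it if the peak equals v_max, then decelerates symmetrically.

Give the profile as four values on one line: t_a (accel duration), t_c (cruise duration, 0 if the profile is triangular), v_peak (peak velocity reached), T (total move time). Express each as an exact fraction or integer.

vₘ²/aₘ = (41/2)²/2 = 1681/8
128 < 1681/8 ⇒ no cruise
v_peak = √(128·2) = √256 = 16
t_a = 16/2 = 8; t_c = 0
T = 2·8 = 16

t_a=8 t_c=0 v_peak=16 T=16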